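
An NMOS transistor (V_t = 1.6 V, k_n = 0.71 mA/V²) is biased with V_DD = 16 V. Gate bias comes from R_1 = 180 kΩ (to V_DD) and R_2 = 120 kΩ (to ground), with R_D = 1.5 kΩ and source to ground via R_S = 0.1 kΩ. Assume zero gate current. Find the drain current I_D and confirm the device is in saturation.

I_D ≈ 6.2 mA

V_G = V_DD·R_2/(R_1+R_2) = 16×120/300 = 6.4 V.
Assume saturation: I_D = (k_n/2)(V_GS − V_t)² with V_GS = V_G − I_D·R_S = 6.4 − 0.1·I_D.
Substituting gives 0.00355·I_D² − 1.34·I_D + 8.18 = 0, with roots I_D = 6.2 or 371 mA.
The root I_D = 371 mA gives V_GS = -30.7 V ≤ V_t, so take I_D = 6.2 mA.
Then V_GS = 5.78 V and V_DS = V_DD − I_D(R_D+R_S) = 16 − 6.2×1.6 = 6.08 V.
Saturation requires V_DS ≥ V_GS − V_t = 4.18 V; 6.08 ≥ 4.18 ✓.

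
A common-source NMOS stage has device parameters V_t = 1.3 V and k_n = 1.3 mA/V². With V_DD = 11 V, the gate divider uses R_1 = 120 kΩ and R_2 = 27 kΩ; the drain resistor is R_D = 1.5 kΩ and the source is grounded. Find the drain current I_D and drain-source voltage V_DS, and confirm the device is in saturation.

I_D ≈ 0.34 mA, V_DS ≈ 10 V

V_G = V_DD·R_2/(R_1+R_2) = 11×27/147 = 2.02 V. With the source grounded, V_GS = V_G = 2.02 V.
Assume saturation: I_D = (k_n/2)(V_GS − V_t)² = (1.3/2)×(2.02 − 1.3)² = 0.65×0.72² = 0.337 mA.
V_DS = V_DD − I_D·R_D = 11 − 0.337×1.5 = 10.5 V.
Saturation requires V_DS ≥ V_GS − V_t = 0.72 V; 10.5 ≥ 0.72 ✓.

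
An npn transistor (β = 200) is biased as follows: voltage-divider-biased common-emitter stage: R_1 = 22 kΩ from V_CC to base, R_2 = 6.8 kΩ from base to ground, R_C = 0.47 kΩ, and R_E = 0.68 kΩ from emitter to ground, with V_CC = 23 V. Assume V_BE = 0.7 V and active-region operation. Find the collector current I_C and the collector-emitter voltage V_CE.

I_C ≈ 6.7 mA, V_CE ≈ 15 V

Thevenize the base divider: V_Th = V_CC·R_2/(R_1+R_2) = 23×6.8/28.8 = 5.43 V, R_Th = R_1‖R_2 = 5.19 kΩ.
Base-emitter loop: V_Th = I_B·R_Th + V_BE + (β+1)I_B·R_E, so I_B = (5.43 − 0.7) / (5.19 + 201×0.68) = 0.0333 mA.
I_C = β·I_B = 200×0.0333 = 6.67 mA, and I_E = (β+1)I_B = 6.7 mA.
V_CE = V_CC − I_C·R_C − I_E·R_E = 23 − 6.67×0.47 − 6.7×0.68 = 15.3 V.
V_CE = 15.3 V > 0.2 V confirms active-region operation.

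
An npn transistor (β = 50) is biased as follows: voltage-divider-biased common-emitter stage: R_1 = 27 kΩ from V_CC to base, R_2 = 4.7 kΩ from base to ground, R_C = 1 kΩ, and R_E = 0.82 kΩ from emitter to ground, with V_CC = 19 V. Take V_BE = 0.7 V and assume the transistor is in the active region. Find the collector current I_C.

I_C ≈ 2.3 mA

Thevenize the base divider: V_Th = V_CC·R_2/(R_1+R_2) = 19×4.7/31.7 = 2.82 V, R_Th = R_1‖R_2 = 4 kΩ.
Base-emitter loop: V_Th = I_B·R_Th + V_BE + (β+1)I_B·R_E, so I_B = (2.82 − 0.7) / (4 + 51×0.82) = 0.0462 mA.
I_C = β·I_B = 50×0.0462 = 2.31 mA, and I_E = (β+1)I_B = 2.36 mA.
V_CE = V_CC − I_C·R_C − I_E·R_E = 19 − 2.31×1 − 2.36×0.82 = 14.8 V.
V_CE = 14.8 V > 0.2 V confirms active-region operation.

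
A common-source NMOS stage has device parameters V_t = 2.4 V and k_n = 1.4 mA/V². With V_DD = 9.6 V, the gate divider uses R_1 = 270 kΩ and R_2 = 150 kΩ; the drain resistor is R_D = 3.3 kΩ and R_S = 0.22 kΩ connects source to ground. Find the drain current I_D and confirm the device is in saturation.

V_G = V_DD·R_2/(R_1+R_2) = 9.6×150/420 = 3.43 V.
Assume saturation: I_D = (k_n/2)(V_GS − V_t)² with V_GS = V_G − I_D·R_S = 3.43 − 0.22·I_D.
Substituting gives 0.0339·I_D² − 1.32·I_D + 0.741 = 0, with roots I_D = 0.571 or 38.3 mA.
The root I_D = 38.3 mA gives V_GS = -5 V ≤ V_t, so take I_D = 0.571 mA.
Then V_GS = 3.3 V and V_DS = V_DD − I_D(R_D+R_S) = 9.6 − 0.571×3.52 = 7.59 V.
Saturation requires V_DS ≥ V_GS − V_t = 0.903 V; 7.59 ≥ 0.903 ✓.

I_D ≈ 0.57 mA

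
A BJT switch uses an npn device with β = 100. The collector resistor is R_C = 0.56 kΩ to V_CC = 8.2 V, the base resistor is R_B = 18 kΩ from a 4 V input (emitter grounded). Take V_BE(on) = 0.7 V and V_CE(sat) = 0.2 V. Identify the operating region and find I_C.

Assume active: I_B = (4 − 0.7)/18 = 0.183 mA, giving I_C = β·I_B = 18.3 mA.
But then V_CE = 8.2 − 18.3×0.56 = -2.07 V < V_CE(sat) = 0.2 V — impossible in the active region.
So the transistor is saturated. With V_CE = 0.2 V, I_C = (V_CC − 0.2)/R_C = 8/0.56 = 14.3 mA.
Check: β·I_B = 18.3 mA > I_C = 14.3 mA, confirming saturation.

saturation; I_C ≈ 14 mA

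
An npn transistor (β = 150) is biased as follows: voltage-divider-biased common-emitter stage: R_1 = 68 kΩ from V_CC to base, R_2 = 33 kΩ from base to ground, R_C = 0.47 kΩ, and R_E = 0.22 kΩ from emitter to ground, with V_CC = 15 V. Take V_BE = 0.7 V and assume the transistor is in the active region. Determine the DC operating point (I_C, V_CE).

I_C ≈ 11 mA, V_CE ≈ 7.1 V

Thevenize the base divider: V_Th = V_CC·R_2/(R_1+R_2) = 15×33/101 = 4.9 V, R_Th = R_1‖R_2 = 22.2 kΩ.
Base-emitter loop: V_Th = I_B·R_Th + V_BE + (β+1)I_B·R_E, so I_B = (4.9 − 0.7) / (22.2 + 151×0.22) = 0.0758 mA.
I_C = β·I_B = 150×0.0758 = 11.4 mA, and I_E = (β+1)I_B = 11.4 mA.
V_CE = V_CC − I_C·R_C − I_E·R_E = 15 − 11.4×0.47 − 11.4×0.22 = 7.14 V.
V_CE = 7.14 V > 0.2 V confirms active-region operation.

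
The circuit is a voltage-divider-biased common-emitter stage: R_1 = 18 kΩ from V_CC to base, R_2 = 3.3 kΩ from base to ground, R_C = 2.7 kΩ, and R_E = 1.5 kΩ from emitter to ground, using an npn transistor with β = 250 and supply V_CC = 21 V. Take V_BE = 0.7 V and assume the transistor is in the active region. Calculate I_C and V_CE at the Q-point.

Thevenize the base divider: V_Th = V_CC·R_2/(R_1+R_2) = 21×3.3/21.3 = 3.25 V, R_Th = R_1‖R_2 = 2.79 kΩ.
Base-emitter loop: V_Th = I_B·R_Th + V_BE + (β+1)I_B·R_E, so I_B = (3.25 − 0.7) / (2.79 + 251×1.5) = 0.00673 mA.
I_C = β·I_B = 250×0.00673 = 1.68 mA, and I_E = (β+1)I_B = 1.69 mA.
V_CE = V_CC − I_C·R_C − I_E·R_E = 21 − 1.68×2.7 − 1.69×1.5 = 13.9 V.
V_CE = 13.9 V > 0.2 V confirms active-region operation.

I_C ≈ 1.7 mA, V_CE ≈ 14 V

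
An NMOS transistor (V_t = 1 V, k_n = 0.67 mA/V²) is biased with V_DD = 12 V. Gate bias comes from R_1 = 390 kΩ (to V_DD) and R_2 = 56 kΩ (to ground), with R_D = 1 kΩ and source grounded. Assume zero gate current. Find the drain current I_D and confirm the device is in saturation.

V_G = V_DD·R_2/(R_1+R_2) = 12×56/446 = 1.51 V. With the source grounded, V_GS = V_G = 1.51 V.
Assume saturation: I_D = (k_n/2)(V_GS − V_t)² = (0.67/2)×(1.51 − 1)² = 0.335×0.507² = 0.086 mA.
V_DS = V_DD − I_D·R_D = 12 − 0.086×1 = 11.9 V.
Saturation requires V_DS ≥ V_GS − V_t = 0.507 V; 11.9 ≥ 0.507 ✓.

I_D ≈ 0.086 mA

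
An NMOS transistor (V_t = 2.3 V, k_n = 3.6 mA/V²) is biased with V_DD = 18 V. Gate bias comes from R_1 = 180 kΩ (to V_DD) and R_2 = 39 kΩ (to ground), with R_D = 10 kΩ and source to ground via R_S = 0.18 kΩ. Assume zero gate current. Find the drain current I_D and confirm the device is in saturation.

I_D ≈ 0.96 mA

V_G = V_DD·R_2/(R_1+R_2) = 18×39/219 = 3.21 V.
Assume saturation: I_D = (k_n/2)(V_GS − V_t)² with V_GS = V_G − I_D·R_S = 3.21 − 0.18·I_D.
Substituting gives 0.0583·I_D² − 1.59·I_D + 1.48 = 0, with roots I_D = 0.964 or 26.2 mA.
The root I_D = 26.2 mA gives V_GS = -1.52 V ≤ V_t, so take I_D = 0.964 mA.
Then V_GS = 3.03 V and V_DS = V_DD − I_D(R_D+R_S) = 18 − 0.964×10.2 = 8.18 V.
Saturation requires V_DS ≥ V_GS − V_t = 0.732 V; 8.18 ≥ 0.732 ✓.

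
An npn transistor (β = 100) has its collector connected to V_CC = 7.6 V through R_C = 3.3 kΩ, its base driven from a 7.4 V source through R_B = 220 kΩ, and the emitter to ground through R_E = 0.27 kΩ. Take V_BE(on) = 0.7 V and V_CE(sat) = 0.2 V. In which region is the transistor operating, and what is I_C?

saturation; I_C ≈ 2.1 mA

Assume active: I_B = (7.4 − 0.7)/(220 + 101×0.27) = 0.0271 mA, I_C = β·I_B = 2.71 mA.
Then V_CE = 7.6 − 2.71×3.3 − 2.74×0.27 = -2.08 V < 0.2 V — the active assumption fails.
Re-solve with V_CE = 0.2 V. KCL at the emitter: V_E/R_E = (V_BB−0.7−V_E)/R_B + (V_CC−0.2−V_E)/R_C, giving V_E = 0.567 V.
I_C = (V_CC − 0.2 − V_E)/R_C = (7.4 − 0.567)/3.3 = 2.07 mA.
Check: I_B = (6.7 − 0.567)/220 = 0.0279 mA, and β·I_B = 2.79 mA > I_C, confirming saturation.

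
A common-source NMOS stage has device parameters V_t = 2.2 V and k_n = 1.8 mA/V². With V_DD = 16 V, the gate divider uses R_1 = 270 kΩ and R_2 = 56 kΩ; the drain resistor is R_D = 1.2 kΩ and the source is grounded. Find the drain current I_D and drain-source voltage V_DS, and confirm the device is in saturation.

V_G = V_DD·R_2/(R_1+R_2) = 16×56/326 = 2.75 V. With the source grounded, V_GS = V_G = 2.75 V.
Assume saturation: I_D = (k_n/2)(V_GS − V_t)² = (1.8/2)×(2.75 − 2.2)² = 0.9×0.548² = 0.271 mA.
V_DS = V_DD − I_D·R_D = 16 − 0.271×1.2 = 15.7 V.
Saturation requires V_DS ≥ V_GS − V_t = 0.548 V; 15.7 ≥ 0.548 ✓.

I_D ≈ 0.27 mA, V_DS ≈ 16 V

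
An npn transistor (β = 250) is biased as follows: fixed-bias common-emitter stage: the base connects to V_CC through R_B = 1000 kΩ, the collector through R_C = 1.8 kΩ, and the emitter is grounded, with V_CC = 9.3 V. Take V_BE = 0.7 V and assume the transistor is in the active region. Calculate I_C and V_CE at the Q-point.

Base loop: V_CC = I_B·R_B + V_BE, so I_B = (9.3 − 0.7)/1000 kΩ = 0.0086 mA.
In the active region I_C = β·I_B = 250 × 0.0086 = 2.15 mA.
Collector loop: V_CE = V_CC − I_C·R_C = 9.3 − 2.15×1.8 = 5.43 V.
Since V_CE = 5.43 V > V_CE(sat) ≈ 0.2 V, the transistor is in the active region as assumed.

I_C ≈ 2.2 mA, V_CE ≈ 5.4 V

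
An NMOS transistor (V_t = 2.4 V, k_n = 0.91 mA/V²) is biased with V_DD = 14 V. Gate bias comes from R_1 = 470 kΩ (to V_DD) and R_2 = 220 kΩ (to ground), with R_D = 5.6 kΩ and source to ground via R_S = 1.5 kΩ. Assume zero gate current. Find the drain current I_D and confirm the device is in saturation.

V_G = V_DD·R_2/(R_1+R_2) = 14×220/690 = 4.46 V.
Assume saturation: I_D = (k_n/2)(V_GS − V_t)² with V_GS = V_G − I_D·R_S = 4.46 − 1.5·I_D.
Substituting gives 1.02·I_D² − 3.82·I_D + 1.94 = 0, with roots I_D = 0.606 or 3.12 mA.
The root I_D = 3.12 mA gives V_GS = -0.22 V ≤ V_t, so take I_D = 0.606 mA.
Then V_GS = 3.55 V and V_DS = V_DD − I_D(R_D+R_S) = 14 − 0.606×7.1 = 9.7 V.
Saturation requires V_DS ≥ V_GS − V_t = 1.15 V; 9.7 ≥ 1.15 ✓.

I_D ≈ 0.61 mA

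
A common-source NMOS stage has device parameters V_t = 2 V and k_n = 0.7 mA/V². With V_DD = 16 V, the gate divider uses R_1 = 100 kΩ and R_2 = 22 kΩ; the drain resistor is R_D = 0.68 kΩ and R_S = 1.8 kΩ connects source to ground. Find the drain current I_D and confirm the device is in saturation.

V_G = V_DD·R_2/(R_1+R_2) = 16×22/122 = 2.89 V.
Assume saturation: I_D = (k_n/2)(V_GS − V_t)² with V_GS = V_G − I_D·R_S = 2.89 − 1.8·I_D.
Substituting gives 1.13·I_D² − 2.12·I_D + 0.274 = 0, with roots I_D = 0.14 or 1.73 mA.
The root I_D = 1.73 mA gives V_GS = -0.22 V ≤ V_t, so take I_D = 0.14 mA.
Then V_GS = 2.63 V and V_DS = V_DD − I_D(R_D+R_S) = 16 − 0.14×2.48 = 15.7 V.
Saturation requires V_DS ≥ V_GS − V_t = 0.633 V; 15.7 ≥ 0.633 ✓.

I_D ≈ 0.14 mA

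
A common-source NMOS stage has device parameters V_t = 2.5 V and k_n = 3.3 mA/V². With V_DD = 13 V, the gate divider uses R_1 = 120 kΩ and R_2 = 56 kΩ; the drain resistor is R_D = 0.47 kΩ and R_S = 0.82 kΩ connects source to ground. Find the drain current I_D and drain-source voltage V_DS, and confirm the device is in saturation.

I_D ≈ 1 mA, V_DS ≈ 12 V

V_G = V_DD·R_2/(R_1+R_2) = 13×56/176 = 4.14 V.
Assume saturation: I_D = (k_n/2)(V_GS − V_t)² with V_GS = V_G − I_D·R_S = 4.14 − 0.82·I_D.
Substituting gives 1.11·I_D² − 5.43·I_D + 4.42 = 0, with roots I_D = 1.03 or 3.86 mA.
The root I_D = 3.86 mA gives V_GS = 0.97 V ≤ V_t, so take I_D = 1.03 mA.
Then V_GS = 3.29 V and V_DS = V_DD − I_D(R_D+R_S) = 13 − 1.03×1.29 = 11.7 V.
Saturation requires V_DS ≥ V_GS − V_t = 0.791 V; 11.7 ≥ 0.791 ✓.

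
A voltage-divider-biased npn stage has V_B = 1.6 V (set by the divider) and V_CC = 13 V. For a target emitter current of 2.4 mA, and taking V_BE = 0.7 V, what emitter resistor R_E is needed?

R_E ≈ 0.38 kΩ

V_E = V_B − V_BE = 1.6 − 0.7 = 0.9 V.
R_E = V_E / I_E = 0.9 / 2.4 = 0.375 kΩ.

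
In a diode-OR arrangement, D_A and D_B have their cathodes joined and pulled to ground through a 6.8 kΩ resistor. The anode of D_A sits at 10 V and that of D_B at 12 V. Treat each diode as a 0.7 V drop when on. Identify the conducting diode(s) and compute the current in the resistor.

Assume both conduct. Then node N would need to be at both 10−0.7 = 9.3 V and 12−0.7 = 11.3 V, which is impossible.
Assume only D_B conducts: V_N = 12 − 0.7 = 11.3 V, so I_R = 11.3/6.8 = 1.66 mA.
Check D_A: its anode-to-cathode voltage is 10 − 11.3 = -1.3 V < 0.7 V, so it is off. The assumption is consistent.

Only D_B conducts; I_R ≈ 1.7 mA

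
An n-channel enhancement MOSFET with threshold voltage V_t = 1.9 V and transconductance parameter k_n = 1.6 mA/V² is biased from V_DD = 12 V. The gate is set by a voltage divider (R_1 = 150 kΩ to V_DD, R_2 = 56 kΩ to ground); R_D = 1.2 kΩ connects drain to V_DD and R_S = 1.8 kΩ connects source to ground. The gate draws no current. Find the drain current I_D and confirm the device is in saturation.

I_D ≈ 0.38 mA

V_G = V_DD·R_2/(R_1+R_2) = 12×56/206 = 3.26 V.
Assume saturation: I_D = (k_n/2)(V_GS − V_t)² with V_GS = V_G − I_D·R_S = 3.26 − 1.8·I_D.
Substituting gives 2.59·I_D² − 4.92·I_D + 1.48 = 0, with roots I_D = 0.376 or 1.52 mA.
The root I_D = 1.52 mA gives V_GS = 0.52 V ≤ V_t, so take I_D = 0.376 mA.
Then V_GS = 2.59 V and V_DS = V_DD − I_D(R_D+R_S) = 12 − 0.376×3 = 10.9 V.
Saturation requires V_DS ≥ V_GS − V_t = 0.685 V; 10.9 ≥ 0.685 ✓.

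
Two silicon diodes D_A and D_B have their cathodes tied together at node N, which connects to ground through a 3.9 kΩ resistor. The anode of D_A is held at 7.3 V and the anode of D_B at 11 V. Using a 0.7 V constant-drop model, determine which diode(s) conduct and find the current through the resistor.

Only D_B conducts; I_R ≈ 2.6 mA

Assume both conduct. Then node N would need to be at both 7.3−0.7 = 6.6 V and 11−0.7 = 10.3 V, which is impossible.
Assume only D_B conducts: V_N = 11 − 0.7 = 10.3 V, so I_R = 10.3/3.9 = 2.64 mA.
Check D_A: its anode-to-cathode voltage is 7.3 − 10.3 = -3 V < 0.7 V, so it is off. The assumption is consistent.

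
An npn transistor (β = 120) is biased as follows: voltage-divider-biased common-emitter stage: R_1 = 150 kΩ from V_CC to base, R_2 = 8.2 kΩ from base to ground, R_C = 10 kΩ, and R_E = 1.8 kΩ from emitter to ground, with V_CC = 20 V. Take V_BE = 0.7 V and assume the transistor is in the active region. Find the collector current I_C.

I_C ≈ 0.18 mA

Thevenize the base divider: V_Th = V_CC·R_2/(R_1+R_2) = 20×8.2/158 = 1.04 V, R_Th = R_1‖R_2 = 7.77 kΩ.
Base-emitter loop: V_Th = I_B·R_Th + V_BE + (β+1)I_B·R_E, so I_B = (1.04 − 0.7) / (7.77 + 121×1.8) = 0.00149 mA.
I_C = β·I_B = 120×0.00149 = 0.179 mA, and I_E = (β+1)I_B = 0.181 mA.
V_CE = V_CC − I_C·R_C − I_E·R_E = 20 − 0.179×10 − 0.181×1.8 = 17.9 V.
V_CE = 17.9 V > 0.2 V confirms active-region operation.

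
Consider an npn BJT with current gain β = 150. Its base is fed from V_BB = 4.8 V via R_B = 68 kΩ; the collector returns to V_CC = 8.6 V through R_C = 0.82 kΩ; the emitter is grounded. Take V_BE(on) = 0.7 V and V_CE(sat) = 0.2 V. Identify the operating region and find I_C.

Assume active. Base-emitter loop: I_B = (V_BB − V_BE)/R_B = (4.8 − 0.7)/68 = 0.0603 mA.
I_C = β·I_B = 150×0.0603 = 9.04 mA.
V_CE = V_CC − I_C·R_C = 8.6 − 9.04×0.82 = 1.18 V > V_CE(sat), so the active-region assumption holds.

active; I_C ≈ 9 mA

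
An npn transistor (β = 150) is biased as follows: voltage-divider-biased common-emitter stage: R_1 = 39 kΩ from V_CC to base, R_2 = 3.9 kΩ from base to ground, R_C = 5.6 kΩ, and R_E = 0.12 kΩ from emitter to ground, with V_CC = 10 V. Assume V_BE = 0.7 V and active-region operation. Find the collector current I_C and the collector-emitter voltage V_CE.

I_C ≈ 1.4 mA, V_CE ≈ 1.7 V

Thevenize the base divider: V_Th = V_CC·R_2/(R_1+R_2) = 10×3.9/42.9 = 0.909 V, R_Th = R_1‖R_2 = 3.55 kΩ.
Base-emitter loop: V_Th = I_B·R_Th + V_BE + (β+1)I_B·R_E, so I_B = (0.909 − 0.7) / (3.55 + 151×0.12) = 0.00965 mA.
I_C = β·I_B = 150×0.00965 = 1.45 mA, and I_E = (β+1)I_B = 1.46 mA.
V_CE = V_CC − I_C·R_C − I_E·R_E = 10 − 1.45×5.6 − 1.46×0.12 = 1.72 V.
V_CE = 1.72 V > 0.2 V confirms active-region operation.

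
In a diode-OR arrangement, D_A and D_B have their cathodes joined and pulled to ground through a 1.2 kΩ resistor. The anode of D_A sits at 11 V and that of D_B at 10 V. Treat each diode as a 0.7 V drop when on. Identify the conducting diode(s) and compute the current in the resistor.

Assume both conduct. Then node N would need to be at both 11−0.7 = 10.3 V and 10−0.7 = 9.3 V, which is impossible.
Assume only D_A conducts: V_N = 11 − 0.7 = 10.3 V, so I_R = 10.3/1.2 = 8.58 mA.
Check D_B: its anode-to-cathode voltage is 10 − 10.3 = -0.3 V < 0.7 V, so it is off. The assumption is consistent.

Only D_A conducts; I_R ≈ 8.6 mA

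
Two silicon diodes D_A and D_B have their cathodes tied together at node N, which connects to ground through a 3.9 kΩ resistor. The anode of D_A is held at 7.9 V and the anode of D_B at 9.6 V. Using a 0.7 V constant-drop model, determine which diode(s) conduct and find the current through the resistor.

Assume both conduct. Then node N would need to be at both 7.9−0.7 = 7.2 V and 9.6−0.7 = 8.9 V, which is impossible.
Assume only D_B conducts: V_N = 9.6 − 0.7 = 8.9 V, so I_R = 8.9/3.9 = 2.28 mA.
Check D_A: its anode-to-cathode voltage is 7.9 − 8.9 = -1 V < 0.7 V, so it is off. The assumption is consistent.

Only D_B conducts; I_R ≈ 2.3 mA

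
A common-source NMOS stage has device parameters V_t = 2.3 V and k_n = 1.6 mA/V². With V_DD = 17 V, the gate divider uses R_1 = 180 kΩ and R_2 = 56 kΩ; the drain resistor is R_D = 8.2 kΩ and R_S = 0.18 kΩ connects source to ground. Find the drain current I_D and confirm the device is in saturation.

V_G = V_DD·R_2/(R_1+R_2) = 17×56/236 = 4.03 V.
Assume saturation: I_D = (k_n/2)(V_GS − V_t)² with V_GS = V_G − I_D·R_S = 4.03 − 0.18·I_D.
Substituting gives 0.0259·I_D² − 1.5·I_D + 2.41 = 0, with roots I_D = 1.65 or 56.2 mA.
The root I_D = 56.2 mA gives V_GS = -6.08 V ≤ V_t, so take I_D = 1.65 mA.
Then V_GS = 3.74 V and V_DS = V_DD − I_D(R_D+R_S) = 17 − 1.65×8.38 = 3.16 V.
Saturation requires V_DS ≥ V_GS − V_t = 1.44 V; 3.16 ≥ 1.44 ✓.

I_D ≈ 1.7 mA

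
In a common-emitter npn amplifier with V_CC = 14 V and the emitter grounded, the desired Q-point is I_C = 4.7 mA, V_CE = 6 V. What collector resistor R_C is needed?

R_C ≈ 1.7 kΩ

Collector loop: V_CC = I_C·R_C + V_CE.
R_C = (V_CC − V_CE)/I_C = (14 − 6)/4.7 = 1.7 kΩ.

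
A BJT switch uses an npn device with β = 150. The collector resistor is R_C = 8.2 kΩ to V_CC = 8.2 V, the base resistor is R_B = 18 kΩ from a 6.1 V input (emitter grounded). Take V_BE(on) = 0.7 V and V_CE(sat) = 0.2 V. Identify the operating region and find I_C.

saturation; I_C ≈ 0.98 mA

Assume active: I_B = (6.1 − 0.7)/18 = 0.3 mA, giving I_C = β·I_B = 45 mA.
But then V_CE = 8.2 − 45×8.2 = -361 V < V_CE(sat) = 0.2 V — impossible in the active region.
So the transistor is saturated. With V_CE = 0.2 V, I_C = (V_CC − 0.2)/R_C = 8/8.2 = 0.976 mA.
Check: β·I_B = 45 mA > I_C = 0.976 mA, confirming saturation.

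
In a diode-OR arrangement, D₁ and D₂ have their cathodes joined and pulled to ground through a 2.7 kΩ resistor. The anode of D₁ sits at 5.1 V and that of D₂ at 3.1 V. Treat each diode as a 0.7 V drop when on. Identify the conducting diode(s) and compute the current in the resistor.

Assume both conduct. Then node N would need to be at both 5.1−0.7 = 4.4 V and 3.1−0.7 = 2.4 V, which is impossible.
Assume only D₁ conducts: V_N = 5.1 − 0.7 = 4.4 V, so I_R = 4.4/2.7 = 1.63 mA.
Check D₂: its anode-to-cathode voltage is 3.1 − 4.4 = -1.3 V < 0.7 V, so it is off. The assumption is consistent.

Only D₁ conducts; I_R ≈ 1.6 mA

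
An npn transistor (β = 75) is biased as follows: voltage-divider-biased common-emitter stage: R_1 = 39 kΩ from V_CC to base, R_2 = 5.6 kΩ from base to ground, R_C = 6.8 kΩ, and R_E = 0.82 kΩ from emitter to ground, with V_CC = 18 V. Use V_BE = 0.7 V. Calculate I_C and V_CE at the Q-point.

Thevenize the base divider: V_Th = V_CC·R_2/(R_1+R_2) = 18×5.6/44.6 = 2.26 V, R_Th = R_1‖R_2 = 4.9 kΩ.
Base-emitter loop: V_Th = I_B·R_Th + V_BE + (β+1)I_B·R_E, so I_B = (2.26 − 0.7) / (4.9 + 76×0.82) = 0.0232 mA.
I_C = β·I_B = 75×0.0232 = 1.74 mA, and I_E = (β+1)I_B = 1.76 mA.
V_CE = V_CC − I_C·R_C − I_E·R_E = 18 − 1.74×6.8 − 1.76×0.82 = 4.72 V.
V_CE = 4.72 V > 0.2 V confirms active-region operation.

I_C ≈ 1.7 mA, V_CE ≈ 4.7 V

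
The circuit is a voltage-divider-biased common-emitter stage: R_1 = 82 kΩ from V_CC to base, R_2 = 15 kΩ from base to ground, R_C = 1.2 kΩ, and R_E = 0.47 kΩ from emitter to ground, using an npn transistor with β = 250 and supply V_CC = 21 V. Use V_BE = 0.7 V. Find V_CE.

Thevenize the base divider: V_Th = V_CC·R_2/(R_1+R_2) = 21×15/97 = 3.25 V, R_Th = R_1‖R_2 = 12.7 kΩ.
Base-emitter loop: V_Th = I_B·R_Th + V_BE + (β+1)I_B·R_E, so I_B = (3.25 − 0.7) / (12.7 + 251×0.47) = 0.0195 mA.
I_C = β·I_B = 250×0.0195 = 4.87 mA, and I_E = (β+1)I_B = 4.89 mA.
V_CE = V_CC − I_C·R_C − I_E·R_E = 21 − 4.87×1.2 − 4.89×0.47 = 12.9 V.
V_CE = 12.9 V > 0.2 V confirms active-region operation.

V_CE ≈ 13 V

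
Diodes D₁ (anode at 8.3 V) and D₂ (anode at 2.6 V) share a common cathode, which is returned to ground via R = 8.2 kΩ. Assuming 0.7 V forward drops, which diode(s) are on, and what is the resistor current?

Only D₁ conducts; I_R ≈ 0.93 mA

Assume both conduct. Then node N would need to be at both 8.3−0.7 = 7.6 V and 2.6−0.7 = 1.9 V, which is impossible.
Assume only D₁ conducts: V_N = 8.3 − 0.7 = 7.6 V, so I_R = 7.6/8.2 = 0.927 mA.
Check D₂: its anode-to-cathode voltage is 2.6 − 7.6 = -5 V < 0.7 V, so it is off. The assumption is consistent.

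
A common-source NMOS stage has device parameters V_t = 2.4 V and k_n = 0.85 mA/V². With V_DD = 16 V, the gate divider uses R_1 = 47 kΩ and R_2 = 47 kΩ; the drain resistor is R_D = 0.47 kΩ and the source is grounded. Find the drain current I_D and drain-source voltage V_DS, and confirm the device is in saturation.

V_G = V_DD·R_2/(R_1+R_2) = 16×47/94 = 8 V. With the source grounded, V_GS = V_G = 8 V.
Assume saturation: I_D = (k_n/2)(V_GS − V_t)² = (0.85/2)×(8 − 2.4)² = 0.425×5.6² = 13.3 mA.
V_DS = V_DD − I_D·R_D = 16 − 13.3×0.47 = 9.74 V.
Saturation requires V_DS ≥ V_GS − V_t = 5.6 V; 9.74 ≥ 5.6 ✓.

I_D ≈ 13 mA, V_DS ≈ 9.7 V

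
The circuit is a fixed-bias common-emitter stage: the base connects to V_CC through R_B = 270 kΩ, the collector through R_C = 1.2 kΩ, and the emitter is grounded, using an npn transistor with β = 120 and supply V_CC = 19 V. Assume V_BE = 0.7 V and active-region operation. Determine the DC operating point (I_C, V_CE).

I_C ≈ 8.1 mA, V_CE ≈ 9.2 V

Base loop: V_CC = I_B·R_B + V_BE, so I_B = (19 − 0.7)/270 kΩ = 0.0678 mA.
In the active region I_C = β·I_B = 120 × 0.0678 = 8.13 mA.
Collector loop: V_CE = V_CC − I_C·R_C = 19 − 8.13×1.2 = 9.24 V.
Since V_CE = 9.24 V > V_CE(sat) ≈ 0.2 V, the transistor is in the active region as assumed.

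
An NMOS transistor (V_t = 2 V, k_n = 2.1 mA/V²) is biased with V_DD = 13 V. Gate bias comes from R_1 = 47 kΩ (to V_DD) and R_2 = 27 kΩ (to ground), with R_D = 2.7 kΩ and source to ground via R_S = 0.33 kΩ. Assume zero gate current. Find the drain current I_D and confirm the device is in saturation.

I_D ≈ 3.1 mA

V_G = V_DD·R_2/(R_1+R_2) = 13×27/74 = 4.74 V.
Assume saturation: I_D = (k_n/2)(V_GS − V_t)² with V_GS = V_G − I_D·R_S = 4.74 − 0.33·I_D.
Substituting gives 0.114·I_D² − 2.9·I_D + 7.9 = 0, with roots I_D = 3.1 or 22.3 mA.
The root I_D = 22.3 mA gives V_GS = -2.61 V ≤ V_t, so take I_D = 3.1 mA.
Then V_GS = 3.72 V and V_DS = V_DD − I_D(R_D+R_S) = 13 − 3.1×3.03 = 3.6 V.
Saturation requires V_DS ≥ V_GS − V_t = 1.72 V; 3.6 ≥ 1.72 ✓.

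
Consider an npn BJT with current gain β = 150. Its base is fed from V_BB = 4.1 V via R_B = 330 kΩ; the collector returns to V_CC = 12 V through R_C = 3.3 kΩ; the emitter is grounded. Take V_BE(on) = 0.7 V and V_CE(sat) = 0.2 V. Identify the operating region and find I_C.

active; I_C ≈ 1.5 mA

Assume active. Base-emitter loop: I_B = (V_BB − V_BE)/R_B = (4.1 − 0.7)/330 = 0.0103 mA.
I_C = β·I_B = 150×0.0103 = 1.55 mA.
V_CE = V_CC − I_C·R_C = 12 − 1.55×3.3 = 6.9 V > V_CE(sat), so the active-region assumption holds.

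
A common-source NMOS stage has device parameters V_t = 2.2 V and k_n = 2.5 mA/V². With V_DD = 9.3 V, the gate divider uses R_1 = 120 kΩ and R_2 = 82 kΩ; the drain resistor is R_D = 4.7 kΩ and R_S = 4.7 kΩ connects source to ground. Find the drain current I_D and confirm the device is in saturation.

I_D ≈ 0.24 mA

V_G = V_DD·R_2/(R_1+R_2) = 9.3×82/202 = 3.78 V.
Assume saturation: I_D = (k_n/2)(V_GS − V_t)² with V_GS = V_G − I_D·R_S = 3.78 − 4.7·I_D.
Substituting gives 27.6·I_D² − 19.5·I_D + 3.1 = 0, with roots I_D = 0.242 or 0.465 mA.
The root I_D = 0.465 mA gives V_GS = 1.59 V ≤ V_t, so take I_D = 0.242 mA.
Then V_GS = 2.64 V and V_DS = V_DD − I_D(R_D+R_S) = 9.3 − 0.242×9.4 = 7.03 V.
Saturation requires V_DS ≥ V_GS − V_t = 0.44 V; 7.03 ≥ 0.44 ✓.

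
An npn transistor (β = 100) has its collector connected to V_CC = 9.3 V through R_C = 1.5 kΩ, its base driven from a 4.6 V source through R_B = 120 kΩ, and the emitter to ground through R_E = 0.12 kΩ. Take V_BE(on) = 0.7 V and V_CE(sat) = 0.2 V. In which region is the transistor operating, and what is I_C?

active; I_C ≈ 3 mA

Assume active. Base-emitter loop: I_B = (V_BB − V_BE)/(R_B + (β+1)R_E) = (4.6 − 0.7)/(120 + 101×0.12) = 0.0295 mA.
I_C = β·I_B = 100×0.0295 = 2.95 mA.
V_CE = V_CC − I_C·R_C − I_E·R_E = 9.3 − 2.95×1.5 − 2.98×0.12 = 4.51 V > V_CE(sat), so the active-region assumption holds.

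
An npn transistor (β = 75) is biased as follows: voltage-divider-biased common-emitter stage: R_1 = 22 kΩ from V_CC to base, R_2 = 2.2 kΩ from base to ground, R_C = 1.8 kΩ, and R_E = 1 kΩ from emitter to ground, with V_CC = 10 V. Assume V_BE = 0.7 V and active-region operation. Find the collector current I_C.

I_C ≈ 0.2 mA

Thevenize the base divider: V_Th = V_CC·R_2/(R_1+R_2) = 10×2.2/24.2 = 0.909 V, R_Th = R_1‖R_2 = 2 kΩ.
Base-emitter loop: V_Th = I_B·R_Th + V_BE + (β+1)I_B·R_E, so I_B = (0.909 − 0.7) / (2 + 76×1) = 0.00268 mA.
I_C = β·I_B = 75×0.00268 = 0.201 mA, and I_E = (β+1)I_B = 0.204 mA.
V_CE = V_CC − I_C·R_C − I_E·R_E = 10 − 0.201×1.8 − 0.204×1 = 9.43 V.
V_CE = 9.43 V > 0.2 V confirms active-region operation.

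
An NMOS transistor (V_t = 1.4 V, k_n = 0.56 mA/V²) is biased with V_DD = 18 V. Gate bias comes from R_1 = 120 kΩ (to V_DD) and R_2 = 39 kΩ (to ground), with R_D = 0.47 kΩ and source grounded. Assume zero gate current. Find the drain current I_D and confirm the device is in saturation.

I_D ≈ 2.5 mA

V_G = V_DD·R_2/(R_1+R_2) = 18×39/159 = 4.42 V. With the source grounded, V_GS = V_G = 4.42 V.
Assume saturation: I_D = (k_n/2)(V_GS − V_t)² = (0.56/2)×(4.42 − 1.4)² = 0.28×3.02² = 2.55 mA.
V_DS = V_DD − I_D·R_D = 18 − 2.55×0.47 = 16.8 V.
Saturation requires V_DS ≥ V_GS − V_t = 3.02 V; 16.8 ≥ 3.02 ✓.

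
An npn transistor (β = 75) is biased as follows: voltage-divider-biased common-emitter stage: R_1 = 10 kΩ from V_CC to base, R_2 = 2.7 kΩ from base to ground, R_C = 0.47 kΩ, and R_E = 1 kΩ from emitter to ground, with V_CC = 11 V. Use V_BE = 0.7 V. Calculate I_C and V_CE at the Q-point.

Thevenize the base divider: V_Th = V_CC·R_2/(R_1+R_2) = 11×2.7/12.7 = 2.34 V, R_Th = R_1‖R_2 = 2.13 kΩ.
Base-emitter loop: V_Th = I_B·R_Th + V_BE + (β+1)I_B·R_E, so I_B = (2.34 − 0.7) / (2.13 + 76×1) = 0.021 mA.
I_C = β·I_B = 75×0.021 = 1.57 mA, and I_E = (β+1)I_B = 1.59 mA.
V_CE = V_CC − I_C·R_C − I_E·R_E = 11 − 1.57×0.47 − 1.59×1 = 8.67 V.
V_CE = 8.67 V > 0.2 V confirms active-region operation.

I_C ≈ 1.6 mA, V_CE ≈ 8.7 V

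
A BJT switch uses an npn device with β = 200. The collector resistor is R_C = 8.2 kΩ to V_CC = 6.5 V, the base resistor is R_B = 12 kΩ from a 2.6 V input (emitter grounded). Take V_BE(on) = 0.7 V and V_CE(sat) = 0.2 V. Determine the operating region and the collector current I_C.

Assume active: I_B = (2.6 − 0.7)/12 = 0.158 mA, giving I_C = β·I_B = 31.7 mA.
But then V_CE = 6.5 − 31.7×8.2 = -253 V < V_CE(sat) = 0.2 V — impossible in the active region.
So the transistor is saturated. With V_CE = 0.2 V, I_C = (V_CC − 0.2)/R_C = 6.3/8.2 = 0.768 mA.
Check: β·I_B = 31.7 mA > I_C = 0.768 mA, confirming saturation.

saturation; I_C ≈ 0.77 mA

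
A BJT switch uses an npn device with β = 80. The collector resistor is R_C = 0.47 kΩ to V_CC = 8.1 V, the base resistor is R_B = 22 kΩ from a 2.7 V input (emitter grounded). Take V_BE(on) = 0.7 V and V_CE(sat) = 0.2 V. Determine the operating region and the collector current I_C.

active; I_C ≈ 7.3 mA

Assume active. Base-emitter loop: I_B = (V_BB − V_BE)/R_B = (2.7 − 0.7)/22 = 0.0909 mA.
I_C = β·I_B = 80×0.0909 = 7.27 mA.
V_CE = V_CC − I_C·R_C = 8.1 − 7.27×0.47 = 4.68 V > V_CE(sat), so the active-region assumption holds.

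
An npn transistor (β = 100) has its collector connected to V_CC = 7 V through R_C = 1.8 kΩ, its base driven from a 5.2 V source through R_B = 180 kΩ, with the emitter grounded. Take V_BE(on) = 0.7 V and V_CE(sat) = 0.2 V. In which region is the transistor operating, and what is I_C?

active; I_C ≈ 2.5 mA

Assume active. Base-emitter loop: I_B = (V_BB − V_BE)/R_B = (5.2 − 0.7)/180 = 0.025 mA.
I_C = β·I_B = 100×0.025 = 2.5 mA.
V_CE = V_CC − I_C·R_C = 7 − 2.5×1.8 = 2.5 V > V_CE(sat), so the active-region assumption holds.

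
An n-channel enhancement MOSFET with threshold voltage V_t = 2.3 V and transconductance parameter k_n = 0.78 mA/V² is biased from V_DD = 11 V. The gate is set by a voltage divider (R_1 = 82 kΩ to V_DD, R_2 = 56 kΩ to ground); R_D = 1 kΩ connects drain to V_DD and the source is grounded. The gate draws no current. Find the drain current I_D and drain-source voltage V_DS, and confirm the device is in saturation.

V_G = V_DD·R_2/(R_1+R_2) = 11×56/138 = 4.46 V. With the source grounded, V_GS = V_G = 4.46 V.
Assume saturation: I_D = (k_n/2)(V_GS − V_t)² = (0.78/2)×(4.46 − 2.3)² = 0.39×2.16² = 1.83 mA.
V_DS = V_DD − I_D·R_D = 11 − 1.83×1 = 9.17 V.
Saturation requires V_DS ≥ V_GS − V_t = 2.16 V; 9.17 ≥ 2.16 ✓.

I_D ≈ 1.8 mA, V_DS ≈ 9.2 V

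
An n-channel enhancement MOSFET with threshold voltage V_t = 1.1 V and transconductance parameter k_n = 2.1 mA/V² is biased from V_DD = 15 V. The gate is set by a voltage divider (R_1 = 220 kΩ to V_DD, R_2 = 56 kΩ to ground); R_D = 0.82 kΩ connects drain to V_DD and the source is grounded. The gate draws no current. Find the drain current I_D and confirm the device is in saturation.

I_D ≈ 4 mA

V_G = V_DD·R_2/(R_1+R_2) = 15×56/276 = 3.04 V. With the source grounded, V_GS = V_G = 3.04 V.
Assume saturation: I_D = (k_n/2)(V_GS − V_t)² = (2.1/2)×(3.04 − 1.1)² = 1.05×1.94² = 3.97 mA.
V_DS = V_DD − I_D·R_D = 15 − 3.97×0.82 = 11.7 V.
Saturation requires V_DS ≥ V_GS − V_t = 1.94 V; 11.7 ≥ 1.94 ✓.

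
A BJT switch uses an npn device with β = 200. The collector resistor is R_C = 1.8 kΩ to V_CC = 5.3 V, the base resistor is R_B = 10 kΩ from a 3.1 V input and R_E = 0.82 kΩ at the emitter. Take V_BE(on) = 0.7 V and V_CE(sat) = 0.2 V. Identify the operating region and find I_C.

saturation; I_C ≈ 1.9 mA

Assume active: I_B = (3.1 − 0.7)/(10 + 201×0.82) = 0.0137 mA, I_C = β·I_B = 2.75 mA.
Then V_CE = 5.3 − 2.75×1.8 − 2.76×0.82 = -1.9 V < 0.2 V — the active assumption fails.
Re-solve with V_CE = 0.2 V. KCL at the emitter: V_E/R_E = (V_BB−0.7−V_E)/R_B + (V_CC−0.2−V_E)/R_C, giving V_E = 1.64 V.
I_C = (V_CC − 0.2 − V_E)/R_C = (5.1 − 1.64)/1.8 = 1.92 mA.
Check: I_B = (2.4 − 1.64)/10 = 0.0761 mA, and β·I_B = 15.2 mA > I_C, confirming saturation.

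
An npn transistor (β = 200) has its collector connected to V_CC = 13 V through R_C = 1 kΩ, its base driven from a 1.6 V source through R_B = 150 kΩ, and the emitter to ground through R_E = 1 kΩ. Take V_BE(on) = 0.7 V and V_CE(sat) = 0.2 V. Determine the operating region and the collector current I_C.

active; I_C ≈ 0.51 mA

Assume active. Base-emitter loop: I_B = (V_BB − V_BE)/(R_B + (β+1)R_E) = (1.6 − 0.7)/(150 + 201×1) = 0.00256 mA.
I_C = β·I_B = 200×0.00256 = 0.513 mA.
V_CE = V_CC − I_C·R_C − I_E·R_E = 13 − 0.513×1 − 0.515×1 = 12 V > V_CE(sat), so the active-region assumption holds.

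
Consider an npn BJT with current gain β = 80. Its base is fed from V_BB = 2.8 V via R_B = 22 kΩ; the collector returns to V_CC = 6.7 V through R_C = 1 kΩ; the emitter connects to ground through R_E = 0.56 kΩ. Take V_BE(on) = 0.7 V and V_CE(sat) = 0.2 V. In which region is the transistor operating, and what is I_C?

active; I_C ≈ 2.5 mA

Assume active. Base-emitter loop: I_B = (V_BB − V_BE)/(R_B + (β+1)R_E) = (2.8 − 0.7)/(22 + 81×0.56) = 0.0312 mA.
I_C = β·I_B = 80×0.0312 = 2.49 mA.
V_CE = V_CC − I_C·R_C − I_E·R_E = 6.7 − 2.49×1 − 2.53×0.56 = 2.79 V > V_CE(sat), so the active-region assumption holds.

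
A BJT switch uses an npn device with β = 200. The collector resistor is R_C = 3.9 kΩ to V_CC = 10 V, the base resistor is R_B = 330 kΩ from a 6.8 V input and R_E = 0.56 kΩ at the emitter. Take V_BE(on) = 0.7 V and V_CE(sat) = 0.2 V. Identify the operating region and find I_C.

saturation; I_C ≈ 2.2 mA

Assume active: I_B = (6.8 − 0.7)/(330 + 201×0.56) = 0.0138 mA, I_C = β·I_B = 2.76 mA.
Then V_CE = 10 − 2.76×3.9 − 2.77×0.56 = -2.3 V < 0.2 V — the active assumption fails.
Re-solve with V_CE = 0.2 V. KCL at the emitter: V_E/R_E = (V_BB−0.7−V_E)/R_B + (V_CC−0.2−V_E)/R_C, giving V_E = 1.24 V.
I_C = (V_CC − 0.2 − V_E)/R_C = (9.8 − 1.24)/3.9 = 2.2 mA.
Check: I_B = (6.1 − 1.24)/330 = 0.0147 mA, and β·I_B = 2.95 mA > I_C, confirming saturation.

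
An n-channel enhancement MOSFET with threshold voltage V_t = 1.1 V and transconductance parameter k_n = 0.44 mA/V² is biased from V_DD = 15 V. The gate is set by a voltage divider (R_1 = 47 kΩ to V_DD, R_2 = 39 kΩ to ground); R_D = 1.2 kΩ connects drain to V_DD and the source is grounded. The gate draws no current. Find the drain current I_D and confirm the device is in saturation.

I_D ≈ 7.2 mA

V_G = V_DD·R_2/(R_1+R_2) = 15×39/86 = 6.8 V. With the source grounded, V_GS = V_G = 6.8 V.
Assume saturation: I_D = (k_n/2)(V_GS − V_t)² = (0.44/2)×(6.8 − 1.1)² = 0.22×5.7² = 7.15 mA.
V_DS = V_DD − I_D·R_D = 15 − 7.15×1.2 = 6.42 V.
Saturation requires V_DS ≥ V_GS − V_t = 5.7 V; 6.42 ≥ 5.7 ✓.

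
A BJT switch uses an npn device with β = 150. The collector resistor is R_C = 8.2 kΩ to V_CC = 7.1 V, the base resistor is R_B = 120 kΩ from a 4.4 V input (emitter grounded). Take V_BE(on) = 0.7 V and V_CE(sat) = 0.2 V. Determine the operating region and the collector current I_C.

Assume active: I_B = (4.4 − 0.7)/120 = 0.0308 mA, giving I_C = β·I_B = 4.62 mA.
But then V_CE = 7.1 − 4.62×8.2 = -30.8 V < V_CE(sat) = 0.2 V — impossible in the active region.
So the transistor is saturated. With V_CE = 0.2 V, I_C = (V_CC − 0.2)/R_C = 6.9/8.2 = 0.841 mA.
Check: β·I_B = 4.62 mA > I_C = 0.841 mA, confirming saturation.

saturation; I_C ≈ 0.84 mA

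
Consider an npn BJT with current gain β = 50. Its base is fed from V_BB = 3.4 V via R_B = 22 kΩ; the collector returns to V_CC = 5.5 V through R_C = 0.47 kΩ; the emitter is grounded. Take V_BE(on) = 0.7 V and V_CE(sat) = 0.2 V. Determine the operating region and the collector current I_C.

active; I_C ≈ 6.1 mA

Assume active. Base-emitter loop: I_B = (V_BB − V_BE)/R_B = (3.4 − 0.7)/22 = 0.123 mA.
I_C = β·I_B = 50×0.123 = 6.14 mA.
V_CE = V_CC − I_C·R_C = 5.5 − 6.14×0.47 = 2.62 V > V_CE(sat), so the active-region assumption holds.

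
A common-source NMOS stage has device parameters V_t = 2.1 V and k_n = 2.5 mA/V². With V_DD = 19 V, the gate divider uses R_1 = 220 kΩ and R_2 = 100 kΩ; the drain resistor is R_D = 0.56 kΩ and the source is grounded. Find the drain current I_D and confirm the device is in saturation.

I_D ≈ 18 mA

V_G = V_DD·R_2/(R_1+R_2) = 19×100/320 = 5.94 V. With the source grounded, V_GS = V_G = 5.94 V.
Assume saturation: I_D = (k_n/2)(V_GS − V_t)² = (2.5/2)×(5.94 − 2.1)² = 1.25×3.84² = 18.4 mA.
V_DS = V_DD − I_D·R_D = 19 − 18.4×0.56 = 8.69 V.
Saturation requires V_DS ≥ V_GS − V_t = 3.84 V; 8.69 ≥ 3.84 ✓.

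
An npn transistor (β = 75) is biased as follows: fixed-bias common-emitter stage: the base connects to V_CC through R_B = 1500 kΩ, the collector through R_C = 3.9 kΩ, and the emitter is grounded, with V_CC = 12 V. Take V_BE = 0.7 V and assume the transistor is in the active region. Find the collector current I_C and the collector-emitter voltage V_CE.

Base loop: V_CC = I_B·R_B + V_BE, so I_B = (12 − 0.7)/1500 kΩ = 0.00753 mA.
In the active region I_C = β·I_B = 75 × 0.00753 = 0.565 mA.
Collector loop: V_CE = V_CC − I_C·R_C = 12 − 0.565×3.9 = 9.8 V.
Since V_CE = 9.8 V > V_CE(sat) ≈ 0.2 V, the transistor is in the active region as assumed.

I_C ≈ 0.57 mA, V_CE ≈ 9.8 V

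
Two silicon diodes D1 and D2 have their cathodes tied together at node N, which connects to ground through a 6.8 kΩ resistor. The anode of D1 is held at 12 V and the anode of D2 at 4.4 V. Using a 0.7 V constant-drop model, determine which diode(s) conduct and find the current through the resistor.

Only D1 conducts; I_R ≈ 1.7 mA

Assume both conduct. Then node N would need to be at both 12−0.7 = 11.3 V and 4.4−0.7 = 3.7 V, which is impossible.
Assume only D1 conducts: V_N = 12 − 0.7 = 11.3 V, so I_R = 11.3/6.8 = 1.66 mA.
Check D2: its anode-to-cathode voltage is 4.4 − 11.3 = -6.9 V < 0.7 V, so it is off. The assumption is consistent.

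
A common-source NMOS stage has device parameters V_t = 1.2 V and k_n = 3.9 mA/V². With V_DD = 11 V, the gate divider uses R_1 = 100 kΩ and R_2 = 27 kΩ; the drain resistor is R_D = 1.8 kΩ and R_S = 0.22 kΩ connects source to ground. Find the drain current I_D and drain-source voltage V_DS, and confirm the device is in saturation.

I_D ≈ 1.4 mA, V_DS ≈ 8.2 V

V_G = V_DD·R_2/(R_1+R_2) = 11×27/127 = 2.34 V.
Assume saturation: I_D = (k_n/2)(V_GS − V_t)² with V_GS = V_G − I_D·R_S = 2.34 − 0.22·I_D.
Substituting gives 0.0944·I_D² − 1.98·I_D + 2.53 = 0, with roots I_D = 1.37 or 19.6 mA.
The root I_D = 19.6 mA gives V_GS = -1.97 V ≤ V_t, so take I_D = 1.37 mA.
Then V_GS = 2.04 V and V_DS = V_DD − I_D(R_D+R_S) = 11 − 1.37×2.02 = 8.24 V.
Saturation requires V_DS ≥ V_GS − V_t = 0.838 V; 8.24 ≥ 0.838 ✓.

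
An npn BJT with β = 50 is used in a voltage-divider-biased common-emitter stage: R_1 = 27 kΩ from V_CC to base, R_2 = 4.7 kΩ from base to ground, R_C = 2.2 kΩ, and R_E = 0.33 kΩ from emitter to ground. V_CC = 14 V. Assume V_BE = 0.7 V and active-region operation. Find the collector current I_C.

I_C ≈ 3.3 mA

Thevenize the base divider: V_Th = V_CC·R_2/(R_1+R_2) = 14×4.7/31.7 = 2.08 V, R_Th = R_1‖R_2 = 4 kΩ.
Base-emitter loop: V_Th = I_B·R_Th + V_BE + (β+1)I_B·R_E, so I_B = (2.08 − 0.7) / (4 + 51×0.33) = 0.066 mA.
I_C = β·I_B = 50×0.066 = 3.3 mA, and I_E = (β+1)I_B = 3.37 mA.
V_CE = V_CC − I_C·R_C − I_E·R_E = 14 − 3.3×2.2 − 3.37×0.33 = 5.62 V.
V_CE = 5.62 V > 0.2 V confirms active-region operation.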